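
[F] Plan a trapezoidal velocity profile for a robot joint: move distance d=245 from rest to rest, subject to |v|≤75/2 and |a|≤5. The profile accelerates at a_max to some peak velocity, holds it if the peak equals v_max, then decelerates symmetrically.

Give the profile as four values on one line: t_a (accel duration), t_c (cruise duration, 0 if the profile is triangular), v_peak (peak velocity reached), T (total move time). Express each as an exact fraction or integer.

t_a=7 t_c=0 v_peak=35 T=14

(v_max)²/a_max = (75/2)²/5 = 1125/4
245 < 1125/4 → triangular
v_peak = √(245·5) = √1225 = 35
t_a = 35/5 = 7; t_c = 0
T = 2·7 = 14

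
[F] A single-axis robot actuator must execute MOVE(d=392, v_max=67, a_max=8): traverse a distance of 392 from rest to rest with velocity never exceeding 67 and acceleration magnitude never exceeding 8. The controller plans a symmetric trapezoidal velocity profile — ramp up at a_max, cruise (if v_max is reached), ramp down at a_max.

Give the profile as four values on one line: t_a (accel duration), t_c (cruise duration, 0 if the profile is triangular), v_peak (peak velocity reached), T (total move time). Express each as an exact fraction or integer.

vₘ²/aₘ = 67²/8 = 4489/8
392 < 4489/8 → triangular
v_peak = √(392·8) = √3136 = 56
t_a = 56/8 = 7; t_c = 0
T = 2·7 = 14

t_a=7 t_c=0 v_peak=56 T=14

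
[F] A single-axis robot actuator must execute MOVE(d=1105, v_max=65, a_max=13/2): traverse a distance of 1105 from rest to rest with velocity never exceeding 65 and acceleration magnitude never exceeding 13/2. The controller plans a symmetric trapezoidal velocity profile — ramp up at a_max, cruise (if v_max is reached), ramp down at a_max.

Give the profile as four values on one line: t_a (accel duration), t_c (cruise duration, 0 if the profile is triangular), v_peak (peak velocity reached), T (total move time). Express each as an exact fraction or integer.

t_a=10 t_c=7 v_peak=65 T=27

v_max²/a_max = 65²/(13/2) = 650
1105 ≥ 650 → trapezoidal
t_a = 65/(13/2) = 10; v_peak = 65
d_cruise = 1105 − 650 = 455; t_c = 455/65 = 7
T = 2·10 + 7 = 27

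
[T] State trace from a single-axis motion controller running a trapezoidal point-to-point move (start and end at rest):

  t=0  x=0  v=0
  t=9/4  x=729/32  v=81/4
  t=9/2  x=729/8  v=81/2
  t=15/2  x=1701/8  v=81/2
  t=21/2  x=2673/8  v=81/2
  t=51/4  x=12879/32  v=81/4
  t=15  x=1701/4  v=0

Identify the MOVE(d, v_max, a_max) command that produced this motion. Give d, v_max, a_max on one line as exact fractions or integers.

d=1701/4 v_max=81/2 a_max=9

final state: t=15, x=1701/4, v=0 → d = 1701/4
a_max = (81/4−0)/(9/4−0) = 9
max v = 81/2 over t∈[9/2,21/2] → v_max = 81/2
check: 81/2·(9/2+6) = 1701/4 ✓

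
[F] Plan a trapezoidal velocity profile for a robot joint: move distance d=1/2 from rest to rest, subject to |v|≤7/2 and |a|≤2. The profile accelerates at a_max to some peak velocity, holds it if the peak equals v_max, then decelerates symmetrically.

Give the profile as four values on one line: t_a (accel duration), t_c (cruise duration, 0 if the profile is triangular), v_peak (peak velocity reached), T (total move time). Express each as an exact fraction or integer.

t_a=1/2 t_c=0 v_peak=1 T=1

vₘ²/aₘ = (7/2)²/2 = 49/8
1/2 < 49/8 → triangular
v_peak = √(1/2·2) = √1 = 1
t_a = 1/2; t_c = 0
T = 2·1/2 = 1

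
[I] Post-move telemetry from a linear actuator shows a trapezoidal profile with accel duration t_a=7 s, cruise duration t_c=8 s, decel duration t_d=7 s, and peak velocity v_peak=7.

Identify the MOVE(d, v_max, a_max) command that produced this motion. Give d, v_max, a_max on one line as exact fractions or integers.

a_max = 7/7 = 1
d_a = ½·7·7 = 49/2; d_c = 7·8 = 56
d = 2·49/2 + 56 = 105
t_c = 8 > 0 so v_max = 7

d=105 v_max=7 a_max=1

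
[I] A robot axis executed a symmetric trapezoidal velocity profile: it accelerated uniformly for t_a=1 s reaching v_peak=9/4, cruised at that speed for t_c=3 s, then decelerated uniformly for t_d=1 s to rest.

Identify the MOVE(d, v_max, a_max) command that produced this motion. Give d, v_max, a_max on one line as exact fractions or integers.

d=9 v_max=9/4 a_max=9/4

a_max = (9/4)/1 = 9/4
d_a = ½·9/4·1 = 9/8; d_c = 9/4·3 = 27/4
d = 2·9/8 + 27/4 = 9
t_c = 3 > 0 → v_max = v_peak = 9/4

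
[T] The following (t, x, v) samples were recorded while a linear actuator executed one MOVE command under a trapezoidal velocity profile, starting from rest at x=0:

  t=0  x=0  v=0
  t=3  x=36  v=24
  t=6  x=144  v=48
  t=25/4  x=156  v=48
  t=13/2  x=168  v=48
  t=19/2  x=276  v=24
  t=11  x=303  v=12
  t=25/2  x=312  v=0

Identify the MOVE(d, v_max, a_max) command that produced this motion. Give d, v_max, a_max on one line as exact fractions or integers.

final state: t=25/2, x=312, v=0 → d = 312
a_max = (24−0)/(3−0) = 8
max v = 48 over t∈[6,13/2] → v_max = 48
check: 48·(6+1/2) = 312 ✓

d=312 v_max=48 a_max=8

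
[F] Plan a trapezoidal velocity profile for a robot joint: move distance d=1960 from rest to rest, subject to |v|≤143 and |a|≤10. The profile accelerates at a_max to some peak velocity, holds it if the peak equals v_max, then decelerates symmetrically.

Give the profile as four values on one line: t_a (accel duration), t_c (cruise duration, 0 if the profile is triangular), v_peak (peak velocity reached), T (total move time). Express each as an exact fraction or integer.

vₘ²/aₘ = 143²/10 = 20449/10
1960 < 20449/10 ⇒ no cruise
v_peak = √(1960·10) = √19600 = 140
t_a = 140/10 = 14; t_c = 0
T = 2·14 = 28

t_a=14 t_c=0 v_peak=140 T=28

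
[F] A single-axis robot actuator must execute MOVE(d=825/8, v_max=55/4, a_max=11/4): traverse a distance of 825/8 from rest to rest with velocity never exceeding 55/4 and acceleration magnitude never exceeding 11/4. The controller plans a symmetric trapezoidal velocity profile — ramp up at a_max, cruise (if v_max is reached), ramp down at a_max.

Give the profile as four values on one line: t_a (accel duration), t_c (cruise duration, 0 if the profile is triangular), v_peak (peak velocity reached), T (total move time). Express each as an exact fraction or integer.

vₘ²/aₘ = (55/4)²/(11/4) = 275/4
825/8 ≥ 275/4 so v_max reached
t_a = (55/4)/(11/4) = 5; v_peak = 55/4
d_cruise = 825/8 − 275/4 = 275/8; t_c = (275/8)/(55/4) = 5/2
T = 2·5 + 5/2 = 25/2

t_a=5 t_c=5/2 v_peak=55/4 T=25/2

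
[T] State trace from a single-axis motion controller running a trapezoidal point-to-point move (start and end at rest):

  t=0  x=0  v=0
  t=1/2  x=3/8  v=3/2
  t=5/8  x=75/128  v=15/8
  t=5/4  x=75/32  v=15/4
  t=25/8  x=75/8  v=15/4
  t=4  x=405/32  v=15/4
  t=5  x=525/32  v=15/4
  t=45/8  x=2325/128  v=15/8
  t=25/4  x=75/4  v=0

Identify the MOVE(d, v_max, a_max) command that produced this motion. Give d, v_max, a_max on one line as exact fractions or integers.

final state: t=25/4, x=75/4, v=0 → d = 75/4
a_max = (3/2−0)/(1/2−0) = 3
max v = 15/4 over t∈[5/4,5] → v_max = 15/4
check: 15/4·(5/4+15/4) = 75/4 ✓

d=75/4 v_max=15/4 a_max=3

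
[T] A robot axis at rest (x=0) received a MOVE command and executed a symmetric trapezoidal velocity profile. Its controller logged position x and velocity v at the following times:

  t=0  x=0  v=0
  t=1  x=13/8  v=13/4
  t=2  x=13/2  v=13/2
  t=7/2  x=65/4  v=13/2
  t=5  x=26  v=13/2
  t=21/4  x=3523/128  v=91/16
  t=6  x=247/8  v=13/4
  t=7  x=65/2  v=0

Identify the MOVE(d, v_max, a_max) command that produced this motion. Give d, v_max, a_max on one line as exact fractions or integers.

d=65/2 v_max=13/2 a_max=13/4

final state: t=7, x=65/2, v=0 → d = 65/2
a_max = (13/4−0)/(1−0) = 13/4
max v = 13/2 over t∈[2,5] → v_max = 13/2
check: 13/2·(2+3) = 65/2 ✓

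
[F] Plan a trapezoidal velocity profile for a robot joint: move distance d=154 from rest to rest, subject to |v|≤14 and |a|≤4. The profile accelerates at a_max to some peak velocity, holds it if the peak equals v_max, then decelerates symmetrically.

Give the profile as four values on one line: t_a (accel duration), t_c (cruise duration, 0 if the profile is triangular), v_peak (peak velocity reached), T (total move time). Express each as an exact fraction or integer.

t_a=7/2 t_c=15/2 v_peak=14 T=29/2

vₘ²/aₘ = 14²/4 = 49
154 ≥ 49 → trapezoidal
t_a = 14/4 = 7/2; v_peak = 14
d_cruise = 154 − 49 = 105; t_c = 105/14 = 15/2
T = 2·7/2 + 15/2 = 29/2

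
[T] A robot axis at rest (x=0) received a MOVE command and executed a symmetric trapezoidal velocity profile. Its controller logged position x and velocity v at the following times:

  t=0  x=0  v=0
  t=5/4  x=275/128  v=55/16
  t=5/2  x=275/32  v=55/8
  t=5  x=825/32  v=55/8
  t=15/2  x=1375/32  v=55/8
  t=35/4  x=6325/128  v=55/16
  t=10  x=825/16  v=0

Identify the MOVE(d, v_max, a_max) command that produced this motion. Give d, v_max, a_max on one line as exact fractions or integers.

final state: t=10, x=825/16, v=0 → d = 825/16
a_max = (55/16−0)/(5/4−0) = 11/4
max v = 55/8 over t∈[5/2,15/2] → v_max = 55/8
check: 55/8·(5/2+5) = 825/16 ✓

d=825/16 v_max=55/8 a_max=11/4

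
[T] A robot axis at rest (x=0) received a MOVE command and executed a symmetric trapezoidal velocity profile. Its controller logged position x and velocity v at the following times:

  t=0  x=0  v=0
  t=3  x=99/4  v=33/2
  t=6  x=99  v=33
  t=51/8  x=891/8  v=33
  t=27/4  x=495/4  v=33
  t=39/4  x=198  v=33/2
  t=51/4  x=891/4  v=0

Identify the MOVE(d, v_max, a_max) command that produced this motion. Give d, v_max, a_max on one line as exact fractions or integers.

d=891/4 v_max=33 a_max=11/2

final state: t=51/4, x=891/4, v=0 → d = 891/4
a_max = (33/2−0)/(3−0) = 11/2
max v = 33 over t∈[6,27/4] → v_max = 33
check: 33·(6+3/4) = 891/4 ✓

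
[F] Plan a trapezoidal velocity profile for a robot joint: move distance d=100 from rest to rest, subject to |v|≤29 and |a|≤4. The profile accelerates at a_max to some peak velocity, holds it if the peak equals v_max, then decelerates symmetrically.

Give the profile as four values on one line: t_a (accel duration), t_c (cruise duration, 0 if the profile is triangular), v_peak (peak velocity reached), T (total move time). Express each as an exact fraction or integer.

vₘ²/aₘ = 29²/4 = 841/4
100 < 841/4 so t_c = 0
v_peak = √(100·4) = √400 = 20
t_a = 20/4 = 5; t_c = 0
T = 2·5 = 10

t_a=5 t_c=0 v_peak=20 T=10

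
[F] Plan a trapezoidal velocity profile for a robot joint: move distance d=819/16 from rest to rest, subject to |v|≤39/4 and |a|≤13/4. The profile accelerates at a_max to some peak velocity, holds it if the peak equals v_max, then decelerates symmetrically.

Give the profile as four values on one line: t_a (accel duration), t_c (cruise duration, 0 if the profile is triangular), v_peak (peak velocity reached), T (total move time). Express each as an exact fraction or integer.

t_a=3 t_c=9/4 v_peak=39/4 T=33/4

v_max²/a_max = (39/4)²/(13/4) = 117/4
819/16 ≥ 117/4 so v_max reached
t_a = (39/4)/(13/4) = 3; v_peak = 39/4
d_cruise = 819/16 − 117/4 = 351/16; t_c = (351/16)/(39/4) = 9/4
T = 2·3 + 9/4 = 33/4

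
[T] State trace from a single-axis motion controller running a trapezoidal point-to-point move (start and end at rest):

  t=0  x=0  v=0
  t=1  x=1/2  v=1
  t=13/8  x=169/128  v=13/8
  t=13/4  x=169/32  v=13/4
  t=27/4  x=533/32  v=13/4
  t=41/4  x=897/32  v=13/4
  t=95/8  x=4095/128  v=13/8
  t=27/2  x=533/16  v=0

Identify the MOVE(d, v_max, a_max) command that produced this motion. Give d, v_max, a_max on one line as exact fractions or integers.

final state: t=27/2, x=533/16, v=0 → d = 533/16
a_max = (1−0)/(1−0) = 1
max v = 13/4 over t∈[13/4,41/4] → v_max = 13/4
check: 13/4·(13/4+7) = 533/16 ✓

d=533/16 v_max=13/4 a_max=1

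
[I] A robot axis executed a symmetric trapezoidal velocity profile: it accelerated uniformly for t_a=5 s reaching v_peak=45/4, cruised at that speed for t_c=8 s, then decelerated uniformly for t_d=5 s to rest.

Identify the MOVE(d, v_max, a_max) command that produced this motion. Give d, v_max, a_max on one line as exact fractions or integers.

d=585/4 v_max=45/4 a_max=9/4

a_max = (45/4)/5 = 9/4
d_a = ½·45/4·5 = 225/8; d_c = 45/4·8 = 90
d = 2·225/8 + 90 = 585/4
t_c = 8 > 0 so v_max = 45/4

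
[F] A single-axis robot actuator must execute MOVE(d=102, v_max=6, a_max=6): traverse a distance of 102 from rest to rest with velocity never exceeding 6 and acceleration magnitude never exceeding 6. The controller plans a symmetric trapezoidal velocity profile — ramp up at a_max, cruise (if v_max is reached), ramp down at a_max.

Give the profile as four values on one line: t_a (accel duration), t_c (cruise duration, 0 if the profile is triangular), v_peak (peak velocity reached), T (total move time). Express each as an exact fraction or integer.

vₘ²/aₘ = 6²/6 = 6
102 ≥ 6 so v_max reached
t_a = 6/6 = 1; v_peak = 6
d_cruise = 102 − 6 = 96; t_c = 96/6 = 16
T = 2·1 + 16 = 18

t_a=1 t_c=16 v_peak=6 T=18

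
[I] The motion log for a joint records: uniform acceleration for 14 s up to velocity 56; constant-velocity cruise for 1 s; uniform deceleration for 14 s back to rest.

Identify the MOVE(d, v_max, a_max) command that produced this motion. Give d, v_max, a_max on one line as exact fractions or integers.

d=840 v_max=56 a_max=4

a_max = 56/14 = 4
d_a = ½·56·14 = 392; d_c = 56·1 = 56
d = 2·392 + 56 = 840
t_c = 1 > 0 so v_max = 56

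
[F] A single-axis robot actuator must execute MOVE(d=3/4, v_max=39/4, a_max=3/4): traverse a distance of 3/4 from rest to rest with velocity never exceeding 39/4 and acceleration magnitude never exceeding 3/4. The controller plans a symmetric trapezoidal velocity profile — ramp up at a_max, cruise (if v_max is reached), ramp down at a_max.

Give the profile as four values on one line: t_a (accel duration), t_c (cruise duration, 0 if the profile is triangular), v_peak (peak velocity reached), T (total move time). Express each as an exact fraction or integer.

t_a=1 t_c=0 v_peak=3/4 T=2

vₘ²/aₘ = (39/4)²/(3/4) = 507/4
3/4 < 507/4 ⇒ no cruise
v_peak = √(3/4·3/4) = √(9/16) = 3/4
t_a = (3/4)/(3/4) = 1; t_c = 0
T = 2·1 = 2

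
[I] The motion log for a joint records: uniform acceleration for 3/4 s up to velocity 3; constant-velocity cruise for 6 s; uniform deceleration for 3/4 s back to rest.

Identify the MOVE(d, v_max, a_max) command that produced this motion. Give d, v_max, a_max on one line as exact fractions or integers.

a_max = 3/(3/4) = 4
d_a = ½·3·3/4 = 9/8; d_c = 3·6 = 18
d = 2·9/8 + 18 = 81/4
t_c = 6 > 0 → v_max = v_peak = 3

d=81/4 v_max=3 a_max=4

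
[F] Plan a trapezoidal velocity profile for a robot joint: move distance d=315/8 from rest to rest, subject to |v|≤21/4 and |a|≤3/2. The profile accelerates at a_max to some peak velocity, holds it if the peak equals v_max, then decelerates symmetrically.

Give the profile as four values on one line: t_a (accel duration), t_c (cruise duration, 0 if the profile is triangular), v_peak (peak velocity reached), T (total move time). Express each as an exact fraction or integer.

(v_max)²/a_max = (21/4)²/(3/2) = 147/8
315/8 ≥ 147/8 so v_max reached
t_a = (21/4)/(3/2) = 7/2; v_peak = 21/4
d_cruise = 315/8 − 147/8 = 21; t_c = 21/(21/4) = 4
T = 2·7/2 + 4 = 11

t_a=7/2 t_c=4 v_peak=21/4 T=11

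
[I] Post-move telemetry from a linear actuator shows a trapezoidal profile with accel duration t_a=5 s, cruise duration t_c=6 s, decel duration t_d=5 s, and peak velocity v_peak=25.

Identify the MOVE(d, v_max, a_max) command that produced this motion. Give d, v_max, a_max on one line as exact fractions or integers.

a_max = 25/5 = 5
d_a = ½·25·5 = 125/2; d_c = 25·6 = 150
d = 2·125/2 + 150 = 275
t_c = 6 > 0 ⇒ limit active, v_max = 25

d=275 v_max=25 a_max=5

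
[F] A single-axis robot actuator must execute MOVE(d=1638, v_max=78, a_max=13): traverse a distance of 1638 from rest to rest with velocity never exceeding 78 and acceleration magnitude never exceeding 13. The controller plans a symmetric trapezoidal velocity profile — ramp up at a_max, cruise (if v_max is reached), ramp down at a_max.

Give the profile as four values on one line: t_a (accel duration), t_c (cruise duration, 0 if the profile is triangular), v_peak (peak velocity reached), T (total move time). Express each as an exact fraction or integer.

vₘ²/aₘ = 78²/13 = 468
1638 ≥ 468 ⇒ cruise phase
t_a = 78/13 = 6; v_peak = 78
d_cruise = 1638 − 468 = 1170; t_c = 1170/78 = 15
T = 2·6 + 15 = 27

t_a=6 t_c=15 v_peak=78 T=27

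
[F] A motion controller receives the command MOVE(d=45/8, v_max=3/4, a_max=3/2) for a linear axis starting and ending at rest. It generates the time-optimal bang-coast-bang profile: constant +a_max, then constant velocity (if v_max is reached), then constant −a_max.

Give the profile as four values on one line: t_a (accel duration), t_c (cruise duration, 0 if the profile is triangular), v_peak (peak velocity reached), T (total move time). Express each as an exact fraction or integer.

t_a=1/2 t_c=7 v_peak=3/4 T=8

vₘ²/aₘ = (3/4)²/(3/2) = 3/8
45/8 ≥ 3/8 → trapezoidal
t_a = (3/4)/(3/2) = 1/2; v_peak = 3/4
d_cruise = 45/8 − 3/8 = 21/4; t_c = (21/4)/(3/4) = 7
T = 2·1/2 + 7 = 8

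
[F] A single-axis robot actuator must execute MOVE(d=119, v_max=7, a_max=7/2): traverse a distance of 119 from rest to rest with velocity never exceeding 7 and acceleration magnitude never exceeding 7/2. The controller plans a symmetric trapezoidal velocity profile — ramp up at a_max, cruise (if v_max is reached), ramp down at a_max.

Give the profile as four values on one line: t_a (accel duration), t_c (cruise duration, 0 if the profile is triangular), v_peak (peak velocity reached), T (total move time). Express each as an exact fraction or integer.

t_a=2 t_c=15 v_peak=7 T=19

vₘ²/aₘ = 7²/(7/2) = 14
119 ≥ 14 so v_max reached
t_a = 7/(7/2) = 2; v_peak = 7
d_cruise = 119 − 14 = 105; t_c = 105/7 = 15
T = 2·2 + 15 = 19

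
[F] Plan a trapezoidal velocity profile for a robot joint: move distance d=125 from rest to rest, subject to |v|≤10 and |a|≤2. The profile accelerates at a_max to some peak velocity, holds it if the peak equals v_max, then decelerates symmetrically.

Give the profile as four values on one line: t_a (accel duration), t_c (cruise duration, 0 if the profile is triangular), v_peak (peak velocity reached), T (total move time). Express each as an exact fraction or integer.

t_a=5 t_c=15/2 v_peak=10 T=35/2

vₘ²/aₘ = 10²/2 = 50
125 ≥ 50 → trapezoidal
t_a = 10/2 = 5; v_peak = 10
d_cruise = 125 − 50 = 75; t_c = 75/10 = 15/2
T = 2·5 + 15/2 = 35/2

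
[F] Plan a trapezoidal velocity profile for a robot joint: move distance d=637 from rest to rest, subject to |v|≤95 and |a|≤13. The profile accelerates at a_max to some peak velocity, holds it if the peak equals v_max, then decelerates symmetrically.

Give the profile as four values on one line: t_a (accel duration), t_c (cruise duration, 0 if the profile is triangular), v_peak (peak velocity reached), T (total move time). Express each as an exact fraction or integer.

v_max²/a_max = 95²/13 = 9025/13
637 < 9025/13 ⇒ no cruise
v_peak = √(637·13) = √8281 = 91
t_a = 91/13 = 7; t_c = 0
T = 2·7 = 14

t_a=7 t_c=0 v_peak=91 T=14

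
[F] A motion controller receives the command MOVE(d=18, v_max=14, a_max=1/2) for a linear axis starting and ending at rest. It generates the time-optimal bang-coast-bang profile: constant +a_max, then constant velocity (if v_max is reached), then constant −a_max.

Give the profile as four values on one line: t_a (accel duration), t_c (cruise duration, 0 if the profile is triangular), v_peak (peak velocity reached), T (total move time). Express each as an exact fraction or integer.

(v_max)²/a_max = 14²/(1/2) = 392
18 < 392 → triangular
v_peak = √(18·1/2) = √9 = 3
t_a = 3/(1/2) = 6; t_c = 0
T = 2·6 = 12

t_a=6 t_c=0 v_peak=3 T=12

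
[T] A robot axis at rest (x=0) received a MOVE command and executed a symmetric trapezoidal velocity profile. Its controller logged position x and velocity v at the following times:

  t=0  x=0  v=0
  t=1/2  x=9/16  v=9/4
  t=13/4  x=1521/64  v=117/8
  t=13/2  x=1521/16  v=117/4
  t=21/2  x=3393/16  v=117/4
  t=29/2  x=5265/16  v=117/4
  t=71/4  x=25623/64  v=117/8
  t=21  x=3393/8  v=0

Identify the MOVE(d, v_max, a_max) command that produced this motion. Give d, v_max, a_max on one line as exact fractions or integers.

d=3393/8 v_max=117/4 a_max=9/2

final state: t=21, x=3393/8, v=0 → d = 3393/8
a_max = (9/4−0)/(1/2−0) = 9/2
max v = 117/4 over t∈[13/2,29/2] → v_max = 117/4
check: 117/4·(13/2+8) = 3393/8 ✓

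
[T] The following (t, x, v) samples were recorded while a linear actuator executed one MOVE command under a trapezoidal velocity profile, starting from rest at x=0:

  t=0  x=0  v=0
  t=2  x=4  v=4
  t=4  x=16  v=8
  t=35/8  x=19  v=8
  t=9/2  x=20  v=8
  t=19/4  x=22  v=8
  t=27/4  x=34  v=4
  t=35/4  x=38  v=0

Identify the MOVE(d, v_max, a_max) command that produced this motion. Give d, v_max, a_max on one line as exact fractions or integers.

d=38 v_max=8 a_max=2

final state: t=35/4, x=38, v=0 → d = 38
a_max = (4−0)/(2−0) = 2
max v = 8 over t∈[4,19/4] → v_max = 8
check: 8·(4+3/4) = 38 ✓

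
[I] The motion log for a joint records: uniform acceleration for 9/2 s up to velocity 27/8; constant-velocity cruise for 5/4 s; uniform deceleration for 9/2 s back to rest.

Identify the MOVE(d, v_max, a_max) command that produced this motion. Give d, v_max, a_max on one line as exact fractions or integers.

d=621/32 v_max=27/8 a_max=3/4

a_max = (27/8)/(9/2) = 3/4
d_a = ½·27/8·9/2 = 243/32; d_c = 27/8·5/4 = 135/32
d = 2·243/32 + 135/32 = 621/32
t_c = 5/4 > 0 so v_max = 27/8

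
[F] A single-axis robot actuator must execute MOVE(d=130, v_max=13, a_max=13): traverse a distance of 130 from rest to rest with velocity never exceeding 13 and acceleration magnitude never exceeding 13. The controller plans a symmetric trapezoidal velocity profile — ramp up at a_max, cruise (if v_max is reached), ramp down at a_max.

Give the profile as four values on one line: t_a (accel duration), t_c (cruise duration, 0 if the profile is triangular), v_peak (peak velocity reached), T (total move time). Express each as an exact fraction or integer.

(v_max)²/a_max = 13²/13 = 13
130 ≥ 13 ⇒ cruise phase
t_a = 13/13 = 1; v_peak = 13
d_cruise = 130 − 13 = 117; t_c = 117/13 = 9
T = 2·1 + 9 = 11

t_a=1 t_c=9 v_peak=13 T=11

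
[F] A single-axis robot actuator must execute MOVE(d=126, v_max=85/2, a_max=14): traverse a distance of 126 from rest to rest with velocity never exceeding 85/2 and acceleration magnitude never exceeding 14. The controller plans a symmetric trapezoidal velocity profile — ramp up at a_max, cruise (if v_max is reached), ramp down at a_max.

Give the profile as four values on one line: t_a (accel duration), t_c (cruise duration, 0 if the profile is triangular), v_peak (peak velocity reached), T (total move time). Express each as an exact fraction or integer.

vₘ²/aₘ = (85/2)²/14 = 7225/56
126 < 7225/56 ⇒ no cruise
v_peak = √(126·14) = √1764 = 42
t_a = 42/14 = 3; t_c = 0
T = 2·3 = 6

t_a=3 t_c=0 v_peak=42 T=6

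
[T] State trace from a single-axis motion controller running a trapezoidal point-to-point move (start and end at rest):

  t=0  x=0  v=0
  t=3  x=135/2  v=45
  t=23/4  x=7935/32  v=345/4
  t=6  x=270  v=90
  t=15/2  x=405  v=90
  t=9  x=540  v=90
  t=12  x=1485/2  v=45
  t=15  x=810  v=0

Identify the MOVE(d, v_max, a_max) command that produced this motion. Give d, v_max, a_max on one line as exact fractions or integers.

final state: t=15, x=810, v=0 → d = 810
a_max = (45−0)/(3−0) = 15
max v = 90 over t∈[6,9] → v_max = 90
check: 90·(6+3) = 810 ✓

d=810 v_max=90 a_max=15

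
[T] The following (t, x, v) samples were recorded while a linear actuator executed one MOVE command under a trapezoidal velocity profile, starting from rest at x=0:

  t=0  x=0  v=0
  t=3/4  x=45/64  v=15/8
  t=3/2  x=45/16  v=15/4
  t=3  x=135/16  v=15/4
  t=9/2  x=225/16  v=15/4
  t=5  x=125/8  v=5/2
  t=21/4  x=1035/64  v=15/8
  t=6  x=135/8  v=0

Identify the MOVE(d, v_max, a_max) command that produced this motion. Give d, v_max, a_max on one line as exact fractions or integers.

d=135/8 v_max=15/4 a_max=5/2

final state: t=6, x=135/8, v=0 → d = 135/8
a_max = (15/8−0)/(3/4−0) = 5/2
max v = 15/4 over t∈[3/2,9/2] → v_max = 15/4
check: 15/4·(3/2+3) = 135/8 ✓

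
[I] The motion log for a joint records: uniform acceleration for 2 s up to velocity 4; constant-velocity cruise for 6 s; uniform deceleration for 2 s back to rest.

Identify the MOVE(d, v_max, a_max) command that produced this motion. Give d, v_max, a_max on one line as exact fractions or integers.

d=32 v_max=4 a_max=2

a_max = 4/2 = 2
d_a = ½·4·2 = 4; d_c = 4·6 = 24
d = 2·4 + 24 = 32
t_c = 6 > 0 ⇒ limit active, v_max = 4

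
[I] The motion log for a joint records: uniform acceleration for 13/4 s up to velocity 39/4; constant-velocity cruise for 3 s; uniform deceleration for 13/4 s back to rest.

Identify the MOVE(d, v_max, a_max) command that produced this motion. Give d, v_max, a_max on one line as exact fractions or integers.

a_max = (39/4)/(13/4) = 3
d_a = ½·39/4·13/4 = 507/32; d_c = 39/4·3 = 117/4
d = 2·507/32 + 117/4 = 975/16
t_c = 3 > 0 → v_max = v_peak = 39/4

d=975/16 v_max=39/4 a_max=3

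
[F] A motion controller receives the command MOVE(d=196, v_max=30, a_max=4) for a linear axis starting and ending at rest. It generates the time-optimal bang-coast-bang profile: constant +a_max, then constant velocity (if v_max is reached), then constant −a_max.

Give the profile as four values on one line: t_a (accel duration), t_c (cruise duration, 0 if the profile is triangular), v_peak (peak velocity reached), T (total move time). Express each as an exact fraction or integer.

t_a=7 t_c=0 v_peak=28 T=14

vₘ²/aₘ = 30²/4 = 225
196 < 225 so t_c = 0
v_peak = √(196·4) = √784 = 28
t_a = 28/4 = 7; t_c = 0
T = 2·7 = 14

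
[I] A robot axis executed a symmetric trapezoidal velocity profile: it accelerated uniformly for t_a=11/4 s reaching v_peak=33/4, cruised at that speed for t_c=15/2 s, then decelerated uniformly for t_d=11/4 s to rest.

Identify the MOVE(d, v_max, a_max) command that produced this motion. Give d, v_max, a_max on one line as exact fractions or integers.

d=1353/16 v_max=33/4 a_max=3

a_max = (33/4)/(11/4) = 3
d_a = ½·33/4·11/4 = 363/32; d_c = 33/4·15/2 = 495/8
d = 2·363/32 + 495/8 = 1353/16
t_c = 15/2 > 0 ⇒ limit active, v_max = 33/4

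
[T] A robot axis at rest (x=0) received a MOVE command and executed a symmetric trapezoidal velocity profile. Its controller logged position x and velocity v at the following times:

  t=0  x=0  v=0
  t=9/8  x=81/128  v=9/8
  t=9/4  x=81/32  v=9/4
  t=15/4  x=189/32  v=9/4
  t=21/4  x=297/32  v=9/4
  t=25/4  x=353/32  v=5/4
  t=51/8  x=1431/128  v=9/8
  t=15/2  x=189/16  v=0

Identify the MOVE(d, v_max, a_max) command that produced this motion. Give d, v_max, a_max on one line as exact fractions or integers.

final state: t=15/2, x=189/16, v=0 → d = 189/16
a_max = (9/8−0)/(9/8−0) = 1
max v = 9/4 over t∈[9/4,21/4] → v_max = 9/4
check: 9/4·(9/4+3) = 189/16 ✓

d=189/16 v_max=9/4 a_max=1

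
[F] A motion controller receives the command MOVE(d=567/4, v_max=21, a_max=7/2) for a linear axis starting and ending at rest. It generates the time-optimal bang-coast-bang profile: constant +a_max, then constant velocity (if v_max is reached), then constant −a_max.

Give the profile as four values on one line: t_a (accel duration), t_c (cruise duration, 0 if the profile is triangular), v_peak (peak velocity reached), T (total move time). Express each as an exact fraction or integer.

(v_max)²/a_max = 21²/(7/2) = 126
567/4 ≥ 126 → trapezoidal
t_a = 21/(7/2) = 6; v_peak = 21
d_cruise = 567/4 − 126 = 63/4; t_c = (63/4)/21 = 3/4
T = 2·6 + 3/4 = 51/4

t_a=6 t_c=3/4 v_peak=21 T=51/4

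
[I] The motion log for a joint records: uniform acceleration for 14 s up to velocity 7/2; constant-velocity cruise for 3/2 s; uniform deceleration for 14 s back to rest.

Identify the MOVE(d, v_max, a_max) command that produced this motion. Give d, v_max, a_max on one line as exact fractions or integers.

a_max = (7/2)/14 = 1/4
d_a = ½·7/2·14 = 49/2; d_c = 7/2·3/2 = 21/4
d = 2·49/2 + 21/4 = 217/4
t_c = 3/2 > 0 so v_max = 7/2

d=217/4 v_max=7/2 a_max=1/4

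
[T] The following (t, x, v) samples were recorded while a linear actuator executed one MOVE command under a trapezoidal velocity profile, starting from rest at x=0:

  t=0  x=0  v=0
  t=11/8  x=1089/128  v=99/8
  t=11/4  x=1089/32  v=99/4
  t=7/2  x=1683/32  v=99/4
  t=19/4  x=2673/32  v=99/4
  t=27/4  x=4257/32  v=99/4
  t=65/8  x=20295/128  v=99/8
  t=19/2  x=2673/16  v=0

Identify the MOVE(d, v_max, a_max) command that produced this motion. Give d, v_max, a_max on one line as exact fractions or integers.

final state: t=19/2, x=2673/16, v=0 → d = 2673/16
a_max = (99/8−0)/(11/8−0) = 9
max v = 99/4 over t∈[11/4,27/4] → v_max = 99/4
check: 99/4·(11/4+4) = 2673/16 ✓

d=2673/16 v_max=99/4 a_max=9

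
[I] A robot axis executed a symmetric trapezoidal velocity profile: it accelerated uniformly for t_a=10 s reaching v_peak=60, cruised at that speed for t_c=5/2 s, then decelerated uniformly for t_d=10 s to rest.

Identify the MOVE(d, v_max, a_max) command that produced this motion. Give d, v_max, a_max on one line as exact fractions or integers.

a_max = 60/10 = 6
d_a = ½·60·10 = 300; d_c = 60·5/2 = 150
d = 2·300 + 150 = 750
t_c = 5/2 > 0 ⇒ limit active, v_max = 60

d=750 v_max=60 a_max=6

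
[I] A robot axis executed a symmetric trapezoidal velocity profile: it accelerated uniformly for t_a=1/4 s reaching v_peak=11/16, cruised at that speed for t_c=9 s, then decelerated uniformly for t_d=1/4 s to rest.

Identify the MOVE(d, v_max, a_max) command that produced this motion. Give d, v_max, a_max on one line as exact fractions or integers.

a_max = (11/16)/(1/4) = 11/4
d_a = ½·11/16·1/4 = 11/128; d_c = 11/16·9 = 99/16
d = 2·11/128 + 99/16 = 407/64
t_c = 9 > 0 so v_max = 11/16

d=407/64 v_max=11/16 a_max=11/4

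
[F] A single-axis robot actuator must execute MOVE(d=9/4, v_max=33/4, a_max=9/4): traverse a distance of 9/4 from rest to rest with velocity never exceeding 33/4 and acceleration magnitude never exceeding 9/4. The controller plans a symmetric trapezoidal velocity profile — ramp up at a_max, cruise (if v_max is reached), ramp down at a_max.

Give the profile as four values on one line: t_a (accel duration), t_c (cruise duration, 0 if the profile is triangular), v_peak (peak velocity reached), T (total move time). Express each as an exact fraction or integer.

t_a=1 t_c=0 v_peak=9/4 T=2

(v_max)²/a_max = (33/4)²/(9/4) = 121/4
9/4 < 121/4 ⇒ no cruise
v_peak = √(9/4·9/4) = √(81/16) = 9/4
t_a = (9/4)/(9/4) = 1; t_c = 0
T = 2·1 = 2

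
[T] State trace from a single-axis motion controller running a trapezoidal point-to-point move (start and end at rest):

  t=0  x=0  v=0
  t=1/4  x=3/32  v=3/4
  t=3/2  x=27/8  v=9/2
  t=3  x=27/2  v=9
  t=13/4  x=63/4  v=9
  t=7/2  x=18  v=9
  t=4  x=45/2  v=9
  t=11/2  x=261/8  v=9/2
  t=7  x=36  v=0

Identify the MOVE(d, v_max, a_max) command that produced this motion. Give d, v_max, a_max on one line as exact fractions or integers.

d=36 v_max=9 a_max=3

final state: t=7, x=36, v=0 → d = 36
a_max = (3/4−0)/(1/4−0) = 3
max v = 9 over t∈[3,4] → v_max = 9
check: 9·(3+1) = 36 ✓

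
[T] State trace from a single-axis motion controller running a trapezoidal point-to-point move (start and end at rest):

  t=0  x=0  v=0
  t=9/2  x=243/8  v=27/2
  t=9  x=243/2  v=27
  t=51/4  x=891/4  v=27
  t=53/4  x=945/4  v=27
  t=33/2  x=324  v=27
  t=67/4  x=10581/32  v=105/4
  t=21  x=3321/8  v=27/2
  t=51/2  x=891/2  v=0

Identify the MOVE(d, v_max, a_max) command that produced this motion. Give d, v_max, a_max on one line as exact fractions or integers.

final state: t=51/2, x=891/2, v=0 → d = 891/2
a_max = (27/2−0)/(9/2−0) = 3
max v = 27 over t∈[9,33/2] → v_max = 27
check: 27·(9+15/2) = 891/2 ✓

d=891/2 v_max=27 a_max=3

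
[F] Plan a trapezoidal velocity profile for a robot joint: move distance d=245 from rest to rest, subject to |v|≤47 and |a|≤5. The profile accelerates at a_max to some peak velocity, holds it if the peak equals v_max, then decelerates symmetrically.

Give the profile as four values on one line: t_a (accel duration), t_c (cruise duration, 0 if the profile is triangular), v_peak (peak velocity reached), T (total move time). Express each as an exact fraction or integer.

v_max²/a_max = 47²/5 = 2209/5
245 < 2209/5 so t_c = 0
v_peak = √(245·5) = √1225 = 35
t_a = 35/5 = 7; t_c = 0
T = 2·7 = 14

t_a=7 t_c=0 v_peak=35 T=14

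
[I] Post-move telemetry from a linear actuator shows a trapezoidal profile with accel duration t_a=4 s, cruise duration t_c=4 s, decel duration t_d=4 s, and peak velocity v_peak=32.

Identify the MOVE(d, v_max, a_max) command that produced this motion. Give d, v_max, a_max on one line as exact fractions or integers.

a_max = 32/4 = 8
d_a = ½·32·4 = 64; d_c = 32·4 = 128
d = 2·64 + 128 = 256
t_c = 4 > 0 → v_max = v_peak = 32

d=256 v_max=32 a_max=8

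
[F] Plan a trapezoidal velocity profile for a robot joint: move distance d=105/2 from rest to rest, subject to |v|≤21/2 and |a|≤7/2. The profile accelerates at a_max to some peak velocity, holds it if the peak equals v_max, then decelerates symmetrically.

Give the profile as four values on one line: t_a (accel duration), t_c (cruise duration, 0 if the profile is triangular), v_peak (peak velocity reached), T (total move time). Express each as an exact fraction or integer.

t_a=3 t_c=2 v_peak=21/2 T=8

(v_max)²/a_max = (21/2)²/(7/2) = 63/2
105/2 ≥ 63/2 so v_max reached
t_a = (21/2)/(7/2) = 3; v_peak = 21/2
d_cruise = 105/2 − 63/2 = 21; t_c = 21/(21/2) = 2
T = 2·3 + 2 = 8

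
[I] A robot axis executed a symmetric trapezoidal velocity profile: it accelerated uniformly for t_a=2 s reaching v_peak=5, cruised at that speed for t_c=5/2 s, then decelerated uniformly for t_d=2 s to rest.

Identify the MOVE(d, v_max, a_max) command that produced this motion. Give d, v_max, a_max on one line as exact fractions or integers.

a_max = 5/2
d_a = ½·5·2 = 5; d_c = 5·5/2 = 25/2
d = 2·5 + 25/2 = 45/2
t_c = 5/2 > 0 ⇒ limit active, v_max = 5

d=45/2 v_max=5 a_max=5/2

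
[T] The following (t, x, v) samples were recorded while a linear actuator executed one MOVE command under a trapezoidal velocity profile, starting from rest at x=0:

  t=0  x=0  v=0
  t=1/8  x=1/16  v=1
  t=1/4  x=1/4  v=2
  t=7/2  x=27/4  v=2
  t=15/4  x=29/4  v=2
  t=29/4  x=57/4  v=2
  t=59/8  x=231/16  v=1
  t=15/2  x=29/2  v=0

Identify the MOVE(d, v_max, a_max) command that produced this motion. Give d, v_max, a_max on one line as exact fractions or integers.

final state: t=15/2, x=29/2, v=0 → d = 29/2
a_max = (1−0)/(1/8−0) = 8
max v = 2 over t∈[1/4,29/4] → v_max = 2
check: 2·(1/4+7) = 29/2 ✓

d=29/2 v_max=2 a_max=8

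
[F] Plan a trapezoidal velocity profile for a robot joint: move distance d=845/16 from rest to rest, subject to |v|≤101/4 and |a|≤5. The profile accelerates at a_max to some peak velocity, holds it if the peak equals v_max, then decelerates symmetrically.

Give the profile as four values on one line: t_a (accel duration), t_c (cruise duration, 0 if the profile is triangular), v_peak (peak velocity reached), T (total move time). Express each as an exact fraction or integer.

v_max²/a_max = (101/4)²/5 = 10201/80
845/16 < 10201/80 so t_c = 0
v_peak = √(845/16·5) = √(4225/16) = 65/4
t_a = (65/4)/5 = 13/4; t_c = 0
T = 2·13/4 = 13/2

t_a=13/4 t_c=0 v_peak=65/4 T=13/2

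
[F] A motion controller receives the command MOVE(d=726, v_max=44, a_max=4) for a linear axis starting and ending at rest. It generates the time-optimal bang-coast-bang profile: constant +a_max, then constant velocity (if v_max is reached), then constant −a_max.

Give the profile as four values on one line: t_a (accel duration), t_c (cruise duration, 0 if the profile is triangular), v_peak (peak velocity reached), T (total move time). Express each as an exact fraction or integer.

vₘ²/aₘ = 44²/4 = 484
726 ≥ 484 → trapezoidal
t_a = 44/4 = 11; v_peak = 44
d_cruise = 726 − 484 = 242; t_c = 242/44 = 11/2
T = 2·11 + 11/2 = 55/2

t_a=11 t_c=11/2 v_peak=44 T=55/2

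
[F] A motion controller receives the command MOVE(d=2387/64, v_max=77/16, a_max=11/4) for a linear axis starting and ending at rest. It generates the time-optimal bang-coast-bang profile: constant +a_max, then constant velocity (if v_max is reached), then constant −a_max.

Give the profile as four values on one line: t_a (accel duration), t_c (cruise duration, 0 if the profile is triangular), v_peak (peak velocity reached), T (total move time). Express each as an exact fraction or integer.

t_a=7/4 t_c=6 v_peak=77/16 T=19/2

(v_max)²/a_max = (77/16)²/(11/4) = 539/64
2387/64 ≥ 539/64 → trapezoidal
t_a = (77/16)/(11/4) = 7/4; v_peak = 77/16
d_cruise = 2387/64 − 539/64 = 231/8; t_c = (231/8)/(77/16) = 6
T = 2·7/4 + 6 = 19/2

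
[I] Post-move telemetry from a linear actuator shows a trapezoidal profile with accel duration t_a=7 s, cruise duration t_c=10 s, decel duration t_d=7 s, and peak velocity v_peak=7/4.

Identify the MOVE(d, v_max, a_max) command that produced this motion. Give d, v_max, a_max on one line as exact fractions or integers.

a_max = (7/4)/7 = 1/4
d_a = ½·7/4·7 = 49/8; d_c = 7/4·10 = 35/2
d = 2·49/8 + 35/2 = 119/4
t_c = 10 > 0 → v_max = v_peak = 7/4

d=119/4 v_max=7/4 a_max=1/4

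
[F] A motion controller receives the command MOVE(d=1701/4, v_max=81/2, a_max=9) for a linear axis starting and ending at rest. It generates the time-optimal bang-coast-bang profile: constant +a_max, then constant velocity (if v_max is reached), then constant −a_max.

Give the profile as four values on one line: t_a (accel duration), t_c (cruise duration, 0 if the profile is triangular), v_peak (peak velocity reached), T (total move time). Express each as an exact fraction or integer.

t_a=9/2 t_c=6 v_peak=81/2 T=15

(v_max)²/a_max = (81/2)²/9 = 729/4
1701/4 ≥ 729/4 → trapezoidal
t_a = (81/2)/9 = 9/2; v_peak = 81/2
d_cruise = 1701/4 − 729/4 = 243; t_c = 243/(81/2) = 6
T = 2·9/2 + 6 = 15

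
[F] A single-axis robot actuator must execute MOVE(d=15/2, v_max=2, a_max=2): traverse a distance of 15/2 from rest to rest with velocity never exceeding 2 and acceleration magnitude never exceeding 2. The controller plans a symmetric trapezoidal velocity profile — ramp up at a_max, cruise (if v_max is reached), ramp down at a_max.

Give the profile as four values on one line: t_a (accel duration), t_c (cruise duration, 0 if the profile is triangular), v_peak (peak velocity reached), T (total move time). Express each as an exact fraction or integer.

t_a=1 t_c=11/4 v_peak=2 T=19/4

vₘ²/aₘ = 2²/2 = 2
15/2 ≥ 2 → trapezoidal
t_a = 2/2 = 1; v_peak = 2
d_cruise = 15/2 − 2 = 11/2; t_c = (11/2)/2 = 11/4
T = 2·1 + 11/4 = 19/4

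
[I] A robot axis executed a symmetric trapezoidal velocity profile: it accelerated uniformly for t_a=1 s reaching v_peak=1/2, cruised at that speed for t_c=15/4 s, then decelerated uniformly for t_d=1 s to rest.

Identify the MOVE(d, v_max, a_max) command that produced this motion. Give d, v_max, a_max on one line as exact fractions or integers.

a_max = (1/2)/1 = 1/2
d_a = ½·1/2·1 = 1/4; d_c = 1/2·15/4 = 15/8
d = 2·1/4 + 15/8 = 19/8
t_c = 15/4 > 0 ⇒ limit active, v_max = 1/2

d=19/8 v_max=1/2 a_max=1/2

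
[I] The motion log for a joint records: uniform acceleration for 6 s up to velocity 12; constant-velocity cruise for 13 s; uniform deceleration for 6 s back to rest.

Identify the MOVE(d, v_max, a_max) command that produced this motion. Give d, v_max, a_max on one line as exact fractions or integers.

a_max = 12/6 = 2
d_a = ½·12·6 = 36; d_c = 12·13 = 156
d = 2·36 + 156 = 228
t_c = 13 > 0 ⇒ limit active, v_max = 12

d=228 v_max=12 a_max=2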